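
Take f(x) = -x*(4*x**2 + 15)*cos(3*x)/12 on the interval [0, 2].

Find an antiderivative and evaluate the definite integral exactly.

Differentiate the proposed F(x) back; it has to land on f(x) exactly.
F(x) = -(36*x**3*sin(3*x) + 36*x**2*cos(3*x) + 111*x*sin(3*x) + 37*cos(3*x))/324 is an antiderivative of f.
Check: d/dx[-(36*x**3*sin(3*x) + 36*x**2*cos(3*x) + 111*x*sin(3*x) + 37*cos(3*x))/324] = -x**3*cos(3*x)/3 - 5*x*cos(3*x)/4, which equals f(x).
F(2) = -181*cos(6)/324 - 85*sin(6)/54; F(0) = -37/324.
Integral = F(2) - F(0) = -181*cos(6)/324 + 37/324 - 85*sin(6)/54.

Antiderivative: F(x) = -(36*x**3*sin(3*x) + 36*x**2*cos(3*x) + 111*x*sin(3*x) + 37*cos(3*x))/324; value = -181*cos(6)/324 + 37/324 - 85*sin(6)/54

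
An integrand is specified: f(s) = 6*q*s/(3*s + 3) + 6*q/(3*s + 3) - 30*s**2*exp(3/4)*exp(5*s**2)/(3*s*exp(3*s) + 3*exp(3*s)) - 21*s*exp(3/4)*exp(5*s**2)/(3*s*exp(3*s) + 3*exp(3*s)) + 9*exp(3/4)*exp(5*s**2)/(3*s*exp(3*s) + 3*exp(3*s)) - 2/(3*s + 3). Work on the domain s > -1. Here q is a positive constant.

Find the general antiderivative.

F(s) = (6*q*s - 2*log(2*s + 2) - 3*exp(3/4)*exp(-3*s)*exp(5*s**2))/3 + C

The integrand splits into summands that can be handled one at a time.
Check: d/ds[(6*q*s - 2*log(2*s + 2) - 3*exp(3/4)*exp(-3*s)*exp(5*s**2))/3] = (6*q*s*exp(3*s) + 6*q*exp(3*s) - 30*s**2*exp(3/4)*exp(5*s**2) - 21*s*exp(3/4)*exp(5*s**2) - 2*exp(3*s) + 9*exp(3/4)*exp(5*s**2))/(3*s*exp(3*s) + 3*exp(3*s)), which equals f(s).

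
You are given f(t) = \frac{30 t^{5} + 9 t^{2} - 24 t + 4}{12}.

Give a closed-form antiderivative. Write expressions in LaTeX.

An antiderivative is F(t) = \frac{5 t^{6}}{12} + \frac{t^{3}}{4} - t^{2} + \frac{t}{3}.

Whatever form F(t) takes, F'(t) = f(t) is non-negotiable.
Check: d/dt[\frac{5 t^{6}}{12} + \frac{t^{3}}{4} - t^{2} + \frac{t}{3}] = \frac{5 t^{5}}{2} + \frac{3 t^{2}}{4} - 2 t + \frac{1}{3}, which equals f(t).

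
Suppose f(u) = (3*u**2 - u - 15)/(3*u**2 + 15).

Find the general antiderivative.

F(u) = u - log(u**2 + 5)/6 - 2*sqrt(5)*atan(sqrt(5)*u/5) + C

A candidate is checked by its d/du: the result must match f(u).
Check: d/du[u - log(u**2 + 5)/6 - 2*sqrt(5)*atan(sqrt(5)*u/5)] = (3*u**2 - u - 15)/(3*u**2 + 15) = f(u).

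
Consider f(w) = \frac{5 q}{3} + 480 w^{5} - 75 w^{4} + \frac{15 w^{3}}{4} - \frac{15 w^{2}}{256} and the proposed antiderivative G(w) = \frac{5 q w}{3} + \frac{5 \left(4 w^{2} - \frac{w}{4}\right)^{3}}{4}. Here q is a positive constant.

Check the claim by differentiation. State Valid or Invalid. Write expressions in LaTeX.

d/dw[G] = \frac{5 q}{3} + 480 w^{5} - 75 w^{4} + \frac{15 w^{3}}{4} - \frac{15 w^{2}}{256}
This equals f(w) exactly, so the claim holds.

Valid: G'(w) = f(w).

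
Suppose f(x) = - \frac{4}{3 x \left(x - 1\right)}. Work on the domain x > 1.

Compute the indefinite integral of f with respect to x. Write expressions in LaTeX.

Factor the denominator (3 x \left(x - 1\right)) and decompose: f = - \frac{4}{3 \left(x - 1\right)} + \frac{4}{3 x}; each piece integrates to a log, atan, or power term.
Check: d/dx[\frac{4 \left(\log{\left(x \right)} - \log{\left(x - 1 \right)}\right)}{3}] = - \frac{4}{3 x^{2} - 3 x}, which equals f(x).

F(x) = \frac{4 \left(\log{\left(x \right)} - \log{\left(x - 1 \right)}\right)}{3} + C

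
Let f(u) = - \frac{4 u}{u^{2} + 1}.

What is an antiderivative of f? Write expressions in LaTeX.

The substitution w = \frac{u^{2}}{2} + \frac{1}{2} works: f is exactly (dF/dw)*(dw/du) for that inner function.
Check: d/du[- 2 \log{\left(\frac{u^{2}}{2} + \frac{1}{2} \right)}] = - \frac{4 u}{u^{2} + 1} = f(u).

An antiderivative is F(u) = - 2 \log{\left(\frac{u^{2}}{2} + \frac{1}{2} \right)}.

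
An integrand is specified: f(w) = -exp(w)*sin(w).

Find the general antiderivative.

F(w) = -exp(w)*sin(w)/2 + exp(w)*cos(w)/2 + C

Differentiate the proposed F(w) back; it has to land on f(w) exactly.
Check: d/dw[-exp(w)*sin(w)/2 + exp(w)*cos(w)/2] = -exp(w)*sin(w) = f(w).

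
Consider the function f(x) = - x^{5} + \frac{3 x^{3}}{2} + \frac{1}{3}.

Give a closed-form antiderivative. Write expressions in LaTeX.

The integrand splits into summands that can be handled one at a time.
Check: d/dx[- \frac{x^{6}}{6} + \frac{3 x^{4}}{8} + \frac{x}{3}] = - x^{5} + \frac{3 x^{3}}{2} + \frac{1}{3} = f(x).

An antiderivative is F(x) = - \frac{x^{6}}{6} + \frac{3 x^{4}}{8} + \frac{x}{3}.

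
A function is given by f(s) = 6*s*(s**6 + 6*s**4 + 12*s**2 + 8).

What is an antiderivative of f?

f matches the chain-rule pattern g'(h)*h' with inner function h(s) = -s**2 - 2; substituting u = h(s) collapses the integral.
Check: d/ds[3*(-s**2 - 2)**4/4] = 6*s**7 + 36*s**5 + 72*s**3 + 48*s, which equals f(s).

An antiderivative is F(s) = 3*(-s**2 - 2)**4/4.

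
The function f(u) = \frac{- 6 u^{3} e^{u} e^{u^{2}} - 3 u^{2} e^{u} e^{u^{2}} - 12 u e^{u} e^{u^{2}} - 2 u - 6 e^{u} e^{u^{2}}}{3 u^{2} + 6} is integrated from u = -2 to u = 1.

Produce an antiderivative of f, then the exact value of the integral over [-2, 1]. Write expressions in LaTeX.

Antiderivative: F(u) = - e^{u^{2} + u} - \frac{\log{\left(\frac{3 u^{2}}{2} + 3 \right)}}{3}; value = - \frac{\log{\left(\frac{9}{2} \right)}}{3} + \frac{\log{\left(9 \right)}}{3}

For F(u) to be correct the identity F'(u) - f(u) = 0 must hold.
F(u) = - e^{u^{2} + u} - \frac{\log{\left(\frac{3 u^{2}}{2} + 3 \right)}}{3} is an antiderivative of f.
Check: d/du[- e^{u^{2} + u} - \frac{\log{\left(\frac{3 u^{2}}{2} + 3 \right)}}{3}] = \frac{- 6 u^{3} e^{u} e^{u^{2}} - 3 u^{2} e^{u} e^{u^{2}} - 12 u e^{u} e^{u^{2}} - 2 u - 6 e^{u} e^{u^{2}}}{3 u^{2} + 6} = f(u).
F(1) = - e^{2} - \frac{\log{\left(\frac{9}{2} \right)}}{3}; F(-2) = - e^{2} - \frac{\log{\left(9 \right)}}{3}.
Integral = F(1) - F(-2) = - \frac{\log{\left(\frac{9}{2} \right)}}{3} + \frac{\log{\left(9 \right)}}{3}.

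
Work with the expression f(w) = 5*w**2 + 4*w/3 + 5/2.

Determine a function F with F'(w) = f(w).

Integrate term by term and add the pieces.
Check: d/dw[5*w**3/3 + 2*w**2/3 + 5*w/2] = 5*w**2 + 4*w/3 + 5/2 = f(w).

An antiderivative is F(w) = 5*w**3/3 + 2*w**2/3 + 5*w/2.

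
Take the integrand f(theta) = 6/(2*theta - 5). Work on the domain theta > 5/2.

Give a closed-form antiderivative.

An antiderivative is F(theta) = 3*log(2*theta - 5).

Since d/dtheta undoes antidifferentiation here, F'(theta) = f(theta) is required of F(theta).
Check: d/dtheta[3*log(2*theta - 5)] = 6/(2*theta - 5) = f(theta).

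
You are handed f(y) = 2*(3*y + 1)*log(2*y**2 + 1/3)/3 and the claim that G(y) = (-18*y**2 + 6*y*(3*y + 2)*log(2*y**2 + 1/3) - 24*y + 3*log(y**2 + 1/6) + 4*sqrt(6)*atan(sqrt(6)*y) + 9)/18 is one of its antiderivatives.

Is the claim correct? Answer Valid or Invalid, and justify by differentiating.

d/dy[G] = 2*y*log(2*y**2 + 1/3) + 2*log(2*y**2 + 1/3)/3
This equals f(y) exactly, so the claim holds.

Valid: G'(y) = f(y).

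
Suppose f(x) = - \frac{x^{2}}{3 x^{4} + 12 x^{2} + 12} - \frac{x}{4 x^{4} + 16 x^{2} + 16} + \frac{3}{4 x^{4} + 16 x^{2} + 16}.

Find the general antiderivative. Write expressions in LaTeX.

Integrate term by term and add the pieces.
Check: d/dx[\frac{\sqrt{2} x^{2} \operatorname{atan}{\left(\frac{\sqrt{2} x}{2} \right)} + 34 x + 2 \sqrt{2} \operatorname{atan}{\left(\frac{\sqrt{2} x}{2} \right)} + 12}{96 \left(x^{2} + 2\right)}] = \frac{- 4 x^{2} - 3 x + 9}{12 x^{4} + 48 x^{2} + 48}, which equals f(x).

F(x) = \frac{\sqrt{2} x^{2} \operatorname{atan}{\left(\frac{\sqrt{2} x}{2} \right)} + 34 x + 2 \sqrt{2} \operatorname{atan}{\left(\frac{\sqrt{2} x}{2} \right)} + 12}{96 \left(x^{2} + 2\right)} + C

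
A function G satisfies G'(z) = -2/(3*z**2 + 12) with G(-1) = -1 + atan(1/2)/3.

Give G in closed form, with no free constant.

Check a candidate G(z) by differentiating: d/dz[G] must match the given G'(z).
A general antiderivative is -atan(z/2)/3 + C.
The condition gives C = -1 + atan(1/2)/3 - (atan(1/2)/3) = -1.
So G(z) = -atan(z/2)/3 - 1.
Check: d/dz[-atan(z/2)/3 - 1] = -2/(3*z**2 + 12) = G'(z).

G(z) = -atan(z/2)/3 - 1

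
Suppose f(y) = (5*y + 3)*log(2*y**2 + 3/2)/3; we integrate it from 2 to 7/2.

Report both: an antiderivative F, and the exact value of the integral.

Check any antiderivative F(y) by computing F'(y) and comparing it with f(y).
F(y) = 5*y**2*log(2*y**2 + 3/2)/6 - 5*y**2/6 + y*log(2*y**2 + 3/2) - 2*y + 5*log(y**2 + 3/4)/8 + sqrt(3)*atan(2*sqrt(3)*y/3) is an antiderivative of f.
Check: d/dy[5*y**2*log(2*y**2 + 3/2)/6 - 5*y**2/6 + y*log(2*y**2 + 3/2) - 2*y + 5*log(y**2 + 3/4)/8 + sqrt(3)*atan(2*sqrt(3)*y/3)] = 5*y*log(2*y**2 + 3/2)/3 + log(2*y**2 + 3/2), which equals f(y).
F(7/2) = -413/24 + 5*log(13)/8 + sqrt(3)*atan(7*sqrt(3)/3) + 329*log(26)/24; F(2) = -22/3 + 5*log(19/4)/8 + sqrt(3)*atan(4*sqrt(3)/3) + 16*log(19/2)/3.
Integral = F(7/2) - F(2) = -16*log(19/2)/3 - 79/8 - sqrt(3)*atan(4*sqrt(3)/3) - 5*log(19/4)/8 + 5*log(13)/8 + sqrt(3)*atan(7*sqrt(3)/3) + 329*log(26)/24.

Antiderivative: F(y) = 5*y**2*log(2*y**2 + 3/2)/6 - 5*y**2/6 + y*log(2*y**2 + 3/2) - 2*y + 5*log(y**2 + 3/4)/8 + sqrt(3)*atan(2*sqrt(3)*y/3); value = -16*log(19/2)/3 - 79/8 - sqrt(3)*atan(4*sqrt(3)/3) - 5*log(19/4)/8 + 5*log(13)/8 + sqrt(3)*atan(7*sqrt(3)/3) + 329*log(26)/24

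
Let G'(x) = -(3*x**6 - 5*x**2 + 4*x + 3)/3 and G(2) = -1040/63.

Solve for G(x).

A candidate passes only if d/dx[G] lands on the given G'(x) exactly.
A general antiderivative is -x**7/7 + 5*x**3/9 - 2*x**2/3 - x + C.
The condition gives C = -1040/63 - (-1166/63) = 2.
So G(x) = -(9*x**7 - 35*x**3 + 42*x**2 + 63*x - 126)/63.
Check: d/dx[-(9*x**7 - 35*x**3 + 42*x**2 + 63*x - 126)/63] = -x**6 + 5*x**2/3 - 4*x/3 - 1, which equals G'(x).

G(x) = -(9*x**7 - 35*x**3 + 42*x**2 + 63*x - 126)/63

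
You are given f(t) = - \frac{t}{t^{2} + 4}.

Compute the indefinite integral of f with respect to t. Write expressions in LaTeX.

F(t) = - \frac{\log{\left(t^{2} + 4 \right)}}{2} + C

f matches the chain-rule pattern g'(h)*h' with inner function h(t) = t^{2} + 4; substituting u = h(t) collapses the integral.
Check: d/dt[- \frac{\log{\left(t^{2} + 4 \right)}}{2}] = - \frac{t}{t^{2} + 4} = f(t).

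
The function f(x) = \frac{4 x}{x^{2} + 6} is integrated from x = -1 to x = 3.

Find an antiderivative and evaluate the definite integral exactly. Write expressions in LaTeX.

f matches the chain-rule pattern g'(h)*h' with inner function h(x) = \frac{x^{2}}{2} + 3; substituting u = h(x) collapses the integral.
F(x) = 2 \log{\left(\frac{x^{2}}{2} + 3 \right)} is an antiderivative of f.
Check: d/dx[2 \log{\left(\frac{x^{2}}{2} + 3 \right)}] = \frac{4 x}{x^{2} + 6} = f(x).
F(3) = 2 \log{\left(\frac{15}{2} \right)}; F(-1) = 2 \log{\left(\frac{7}{2} \right)}.
Integral = F(3) - F(-1) = - 2 \log{\left(\frac{7}{2} \right)} + 2 \log{\left(\frac{15}{2} \right)}.

Antiderivative: F(x) = 2 \log{\left(\frac{x^{2}}{2} + 3 \right)}; value = - 2 \log{\left(\frac{7}{2} \right)} + 2 \log{\left(\frac{15}{2} \right)}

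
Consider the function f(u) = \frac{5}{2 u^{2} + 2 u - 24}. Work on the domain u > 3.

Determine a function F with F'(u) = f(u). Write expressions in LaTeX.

An antiderivative is F(u) = - \frac{5 \left(- \log{\left(u - 3 \right)} + \log{\left(u + 4 \right)}\right)}{14}.

Factor the denominator (2 \left(u - 3\right) \left(u + 4\right)) and decompose: f = - \frac{5}{14 \left(u + 4\right)} + \frac{5}{14 \left(u - 3\right)}; each piece integrates to a log, atan, or power term.
Check: d/du[- \frac{5 \left(- \log{\left(u - 3 \right)} + \log{\left(u + 4 \right)}\right)}{14}] = \frac{5}{2 u^{2} + 2 u - 24} = f(u).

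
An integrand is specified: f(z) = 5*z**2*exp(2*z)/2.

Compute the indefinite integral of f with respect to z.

f has the shape u'v + uv' for u = 5*z**2/4 - 5*z/4 + 5/8 and v = exp(2*z) — it is the derivative of the product u*v.
Check: d/dz[5*(2*z**2 - 2*z + 1)*exp(2*z)/8] = 5*z**2*exp(2*z)/2 = f(z).

F(z) = 5*(2*z**2 - 2*z + 1)*exp(2*z)/8 + C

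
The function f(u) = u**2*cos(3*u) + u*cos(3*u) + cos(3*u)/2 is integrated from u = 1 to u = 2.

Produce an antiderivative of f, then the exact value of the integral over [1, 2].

Antiderivative: F(u) = u**2*sin(3*u)/3 + u*sin(3*u)/3 + 2*u*cos(3*u)/9 + 5*sin(3*u)/54 + cos(3*u)/9; value = 113*sin(6)/54 - 41*sin(3)/54 - cos(3)/3 + 5*cos(6)/9

The integrand splits into summands that can be handled one at a time.
F(u) = u**2*sin(3*u)/3 + u*sin(3*u)/3 + 2*u*cos(3*u)/9 + 5*sin(3*u)/54 + cos(3*u)/9 is an antiderivative of f.
Check: d/du[u**2*sin(3*u)/3 + u*sin(3*u)/3 + 2*u*cos(3*u)/9 + 5*sin(3*u)/54 + cos(3*u)/9] = u**2*cos(3*u) + u*cos(3*u) + cos(3*u)/2 = f(u).
F(2) = 113*sin(6)/54 + 5*cos(6)/9; F(1) = cos(3)/3 + 41*sin(3)/54.
Integral = F(2) - F(1) = 113*sin(6)/54 - 41*sin(3)/54 - cos(3)/3 + 5*cos(6)/9.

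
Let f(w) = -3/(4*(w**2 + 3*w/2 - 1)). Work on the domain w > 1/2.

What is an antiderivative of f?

The denominator factors as 2*(w + 2)*(2*w - 1); partial fractions split f into directly integrable pieces: -3/(5*(2*w - 1)) + 3/(10*(w + 2)).
Check: d/dw[3*(-log(w - 1/2) + log(w + 2))/10] = -3/(4*w**2 + 6*w - 4), which equals f(w).

An antiderivative is F(w) = 3*(-log(w - 1/2) + log(w + 2))/10.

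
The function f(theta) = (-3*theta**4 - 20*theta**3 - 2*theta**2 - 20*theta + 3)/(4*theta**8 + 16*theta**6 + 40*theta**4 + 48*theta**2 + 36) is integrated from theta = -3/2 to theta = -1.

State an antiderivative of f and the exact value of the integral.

f has the shape u'v + uv' for u = 1/(theta**4 + 2*theta**2 + 3) and v = theta/4 + 5/4 — it is the derivative of the product u*v.
F(theta) = (theta/4 + 5/4)/(theta**4 + 2*theta**2 + 3) is an antiderivative of f.
Check: d/dtheta[(theta/4 + 5/4)/(theta**4 + 2*theta**2 + 3)] = (-3*theta**4 - 20*theta**3 - 2*theta**2 - 20*theta + 3)/(4*theta**8 + 16*theta**6 + 40*theta**4 + 48*theta**2 + 36) = f(theta).
F(-1) = 1/6; F(-3/2) = 14/201.
Integral = F(-1) - F(-3/2) = 13/134.

Antiderivative: F(theta) = (theta/4 + 5/4)/(theta**4 + 2*theta**2 + 3); value = 13/134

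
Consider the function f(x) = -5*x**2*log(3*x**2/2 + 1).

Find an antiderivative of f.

An antiderivative is F(x) = 5*(-9*x**3*log(3*x**2/2 + 1) + 6*x**3 - 12*x + 4*sqrt(6)*atan(sqrt(6)*x/2))/27.

Whatever form F(x) takes, F'(x) = f(x) is non-negotiable.
Check: d/dx[5*(-9*x**3*log(3*x**2/2 + 1) + 6*x**3 - 12*x + 4*sqrt(6)*atan(sqrt(6)*x/2))/27] = -5*x**2*log(3*x**2/2 + 1) = f(x).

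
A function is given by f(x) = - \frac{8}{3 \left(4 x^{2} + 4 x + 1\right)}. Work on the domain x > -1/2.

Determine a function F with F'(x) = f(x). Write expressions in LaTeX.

An antiderivative is F(x) = \frac{4}{6 x + 3}.

A candidate is checked by its d/dx: the result must match f(x).
Check: d/dx[\frac{4}{6 x + 3}] = - \frac{8}{12 x^{2} + 12 x + 3}, which equals f(x).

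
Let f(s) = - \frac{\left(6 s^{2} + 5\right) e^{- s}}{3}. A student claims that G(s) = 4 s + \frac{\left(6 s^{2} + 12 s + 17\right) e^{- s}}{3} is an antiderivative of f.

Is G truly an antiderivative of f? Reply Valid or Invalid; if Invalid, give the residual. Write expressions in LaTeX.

d/ds[G] = \frac{\left(- 6 s^{2} + 12 e^{s} - 5\right) e^{- s}}{3}
d/ds[G] - f(s) = 4 != 0.

Invalid: d/ds[G] - f = 4, which is not 0.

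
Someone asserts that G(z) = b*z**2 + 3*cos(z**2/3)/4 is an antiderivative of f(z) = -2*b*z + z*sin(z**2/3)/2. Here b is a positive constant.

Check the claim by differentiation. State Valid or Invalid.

d/dz[G] = 2*b*z - z*sin(z**2/3)/2
d/dz[G] - f(z) = 4*b*z - z*sin(z**2/3) != 0.

Invalid: d/dz[G] - f = 4*b*z - z*sin(z**2/3), which is not 0.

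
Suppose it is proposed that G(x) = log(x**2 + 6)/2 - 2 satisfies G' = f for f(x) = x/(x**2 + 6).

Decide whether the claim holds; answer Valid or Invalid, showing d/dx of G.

Valid. The derivative of G reproduces f.

d/dx[G] = x/(x**2 + 6)
This equals f(x) exactly, so the claim holds.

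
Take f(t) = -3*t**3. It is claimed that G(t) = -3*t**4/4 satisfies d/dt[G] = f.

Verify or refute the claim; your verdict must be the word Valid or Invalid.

Valid: G'(t) = f(t).

d/dt[G] = -3*t**3
This equals f(t) exactly, so the claim holds.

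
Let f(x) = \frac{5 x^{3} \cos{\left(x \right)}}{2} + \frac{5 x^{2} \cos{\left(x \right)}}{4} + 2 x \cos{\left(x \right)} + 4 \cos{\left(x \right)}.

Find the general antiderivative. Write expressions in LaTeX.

The integrand splits into summands that can be handled one at a time.
Check: d/dx[\frac{5 x^{3} \sin{\left(x \right)}}{2} + \frac{5 x^{2} \sin{\left(x \right)}}{4} + \frac{15 x^{2} \cos{\left(x \right)}}{2} - 13 x \sin{\left(x \right)} + \frac{5 x \cos{\left(x \right)}}{2} + \frac{3 \sin{\left(x \right)}}{2} - 13 \cos{\left(x \right)}] = \frac{5 x^{3} \cos{\left(x \right)}}{2} + \frac{5 x^{2} \cos{\left(x \right)}}{4} + 2 x \cos{\left(x \right)} + 4 \cos{\left(x \right)} = f(x).

F(x) = \frac{5 x^{3} \sin{\left(x \right)}}{2} + \frac{5 x^{2} \sin{\left(x \right)}}{4} + \frac{15 x^{2} \cos{\left(x \right)}}{2} - 13 x \sin{\left(x \right)} + \frac{5 x \cos{\left(x \right)}}{2} + \frac{3 \sin{\left(x \right)}}{2} - 13 \cos{\left(x \right)} + C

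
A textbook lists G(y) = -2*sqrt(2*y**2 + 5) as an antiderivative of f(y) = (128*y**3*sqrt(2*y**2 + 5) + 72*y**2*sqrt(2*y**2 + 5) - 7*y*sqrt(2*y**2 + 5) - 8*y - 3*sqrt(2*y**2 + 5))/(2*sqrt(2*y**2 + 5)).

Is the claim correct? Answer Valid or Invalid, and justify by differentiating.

Invalid: d/dy[G] - f = -64*y**3 - 36*y**2 + 7*y/2 + 3/2, which is not 0.

d/dy[G] = -4*y/sqrt(2*y**2 + 5)
d/dy[G] - f(y) = -64*y**3 - 36*y**2 + 7*y/2 + 3/2 != 0.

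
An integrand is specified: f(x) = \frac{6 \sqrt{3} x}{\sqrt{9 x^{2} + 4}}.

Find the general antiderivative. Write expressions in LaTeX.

F(x) = 2 \sqrt{3 x^{2} + \frac{4}{3}} + C

f matches the chain-rule pattern g'(h)*h' with inner function h(x) = 3 x^{2} + \frac{4}{3}; substituting u = h(x) collapses the integral.
Check: d/dx[2 \sqrt{3 x^{2} + \frac{4}{3}}] = \frac{6 \sqrt{3} x}{\sqrt{9 x^{2} + 4}} = f(x).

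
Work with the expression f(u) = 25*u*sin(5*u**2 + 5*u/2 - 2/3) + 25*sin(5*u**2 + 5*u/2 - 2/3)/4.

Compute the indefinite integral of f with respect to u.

f matches the chain-rule pattern g'(h)*h' with inner function h(u) = 5*u**2 + 5*u/2 - 2/3; substituting w = h(u) collapses the integral.
Check: d/du[-5*cos(5*u**2 + 5*u/2 - 2/3)/2] = 25*u*sin(5*u**2 + 5*u/2 - 2/3) + 25*sin(5*u**2 + 5*u/2 - 2/3)/4 = f(u).

F(u) = -5*cos(5*u**2 + 5*u/2 - 2/3)/2 + C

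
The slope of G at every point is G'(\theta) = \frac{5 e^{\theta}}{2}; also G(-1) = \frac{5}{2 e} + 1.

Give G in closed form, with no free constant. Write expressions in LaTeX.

G(\theta) = \frac{5 e^{\theta} + 2}{2}

For G(\theta) to be correct, d/d\theta[G] must agree with the stated G'(\theta) identically.
A general antiderivative is \frac{5 e^{\theta}}{2} + C.
The condition gives C = \frac{5}{2 e} + 1 - (\frac{5}{2 e}) = 1.
So G(\theta) = \frac{5 e^{\theta} + 2}{2}.
Check: d/d\theta[\frac{5 e^{\theta} + 2}{2}] = \frac{5 e^{\theta}}{2} = G'(\theta).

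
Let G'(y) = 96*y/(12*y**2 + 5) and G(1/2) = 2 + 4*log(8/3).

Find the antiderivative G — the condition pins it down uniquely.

The substitution u = 4*y**2 + 5/3 works: G'(y) is exactly (dG/du)*(du/dy) for that inner function.
A general antiderivative is 4*log(4*y**2 + 5/3) + C.
The condition gives C = 2 + 4*log(8/3) - (4*log(8/3)) = 2.
So G(y) = 4*log(4*y**2 + 5/3) + 2.
Check: d/dy[4*log(4*y**2 + 5/3) + 2] = 96*y/(12*y**2 + 5) = G'(y).

G(y) = 4*log(4*y**2 + 5/3) + 2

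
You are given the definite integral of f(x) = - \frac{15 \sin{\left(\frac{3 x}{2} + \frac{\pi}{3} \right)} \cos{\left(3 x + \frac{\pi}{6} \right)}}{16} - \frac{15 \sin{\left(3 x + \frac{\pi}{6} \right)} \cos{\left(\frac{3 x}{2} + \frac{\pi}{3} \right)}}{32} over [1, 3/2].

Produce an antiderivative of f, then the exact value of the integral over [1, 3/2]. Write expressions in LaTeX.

Antiderivative: F(x) = - \frac{5 \sin{\left(\frac{3 x}{2} + \frac{\pi}{3} \right)} \sin{\left(3 x + \frac{\pi}{6} \right)}}{16}; value = \frac{5 \sin{\left(\frac{\pi}{6} + 3 \right)} \sin{\left(\frac{\pi}{3} + \frac{3}{2} \right)}}{16} - \frac{5 \sin{\left(\frac{\pi}{6} + \frac{9}{2} \right)} \sin{\left(\frac{\pi}{3} + \frac{9}{4} \right)}}{16}

f has the shape u'v + uv' for u = - \frac{5 \sin{\left(3 x + \frac{\pi}{6} \right)}}{16} and v = \sin{\left(\frac{3 x}{2} + \frac{\pi}{3} \right)} — it is the derivative of the product u*v.
F(x) = - \frac{5 \sin{\left(\frac{3 x}{2} + \frac{\pi}{3} \right)} \sin{\left(3 x + \frac{\pi}{6} \right)}}{16} is an antiderivative of f.
Check: d/dx[- \frac{5 \sin{\left(\frac{3 x}{2} + \frac{\pi}{3} \right)} \sin{\left(3 x + \frac{\pi}{6} \right)}}{16}] = - \frac{15 \sin{\left(\frac{3 x}{2} + \frac{\pi}{3} \right)} \cos{\left(3 x + \frac{\pi}{6} \right)}}{16} - \frac{15 \sin{\left(3 x + \frac{\pi}{6} \right)} \cos{\left(\frac{3 x}{2} + \frac{\pi}{3} \right)}}{32} = f(x).
F(3/2) = - \frac{5 \sin{\left(\frac{\pi}{6} + \frac{9}{2} \right)} \sin{\left(\frac{\pi}{3} + \frac{9}{4} \right)}}{16}; F(1) = - \frac{5 \sin{\left(\frac{\pi}{6} + 3 \right)} \sin{\left(\frac{\pi}{3} + \frac{3}{2} \right)}}{16}.
Integral = F(3/2) - F(1) = \frac{5 \sin{\left(\frac{\pi}{6} + 3 \right)} \sin{\left(\frac{\pi}{3} + \frac{3}{2} \right)}}{16} - \frac{5 \sin{\left(\frac{\pi}{6} + \frac{9}{2} \right)} \sin{\left(\frac{\pi}{3} + \frac{9}{4} \right)}}{16}.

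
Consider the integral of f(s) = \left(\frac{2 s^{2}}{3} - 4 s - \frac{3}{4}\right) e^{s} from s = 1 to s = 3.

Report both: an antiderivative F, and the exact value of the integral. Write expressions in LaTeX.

f has the shape u'v + uv' for u = \frac{2 s^{2}}{3} - \frac{16 s}{3} + \frac{55}{12} and v = e^{s} — it is the derivative of the product u*v.
F(s) = \frac{2 s^{2} e^{s}}{3} - \frac{16 s e^{s}}{3} + \frac{55 e^{s}}{12} is an antiderivative of f.
Check: d/ds[\frac{2 s^{2} e^{s}}{3} - \frac{16 s e^{s}}{3} + \frac{55 e^{s}}{12}] = \frac{2 s^{2} e^{s}}{3} - 4 s e^{s} - \frac{3 e^{s}}{4}, which equals f(s).
F(3) = - \frac{65 e^{3}}{12}; F(1) = - \frac{e}{12}.
Integral = F(3) - F(1) = - \frac{65 e^{3}}{12} + \frac{e}{12}.

Antiderivative: F(s) = \frac{2 s^{2} e^{s}}{3} - \frac{16 s e^{s}}{3} + \frac{55 e^{s}}{12}; value = - \frac{65 e^{3}}{12} + \frac{e}{12}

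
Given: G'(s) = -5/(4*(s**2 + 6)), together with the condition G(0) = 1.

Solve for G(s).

G(s) = -5*sqrt(6)*atan(sqrt(6)*s/6)/24 + 1

Differentiate the proposed G(s) back; it has to land on the given G'(s).
A general antiderivative is -5*sqrt(6)*atan(sqrt(6)*s/6)/24 + C.
The condition gives C = 1 - (0) = 1.
So G(s) = -5*sqrt(6)*atan(sqrt(6)*s/6)/24 + 1.
Check: d/ds[-5*sqrt(6)*atan(sqrt(6)*s/6)/24 + 1] = -5/(4*s**2 + 24), which equals G'(s).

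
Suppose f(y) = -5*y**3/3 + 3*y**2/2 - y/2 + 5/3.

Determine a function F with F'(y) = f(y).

An antiderivative is F(y) = -5*y**4/12 + y**3/2 - y**2/4 + 5*y/3.

Integrate term by term and add the pieces.
Check: d/dy[-5*y**4/12 + y**3/2 - y**2/4 + 5*y/3] = -5*y**3/3 + 3*y**2/2 - y/2 + 5/3 = f(y).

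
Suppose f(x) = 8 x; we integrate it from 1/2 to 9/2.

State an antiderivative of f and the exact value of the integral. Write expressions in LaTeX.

Since d/dx undoes antidifferentiation here, F'(x) = f(x) is required of F(x).
F(x) = 4 x^{2} is an antiderivative of f.
Check: d/dx[4 x^{2}] = 8 x = f(x).
F(9/2) = 81; F(1/2) = 1.
Integral = F(9/2) - F(1/2) = 80.

Antiderivative: F(x) = 4 x^{2}; value = 80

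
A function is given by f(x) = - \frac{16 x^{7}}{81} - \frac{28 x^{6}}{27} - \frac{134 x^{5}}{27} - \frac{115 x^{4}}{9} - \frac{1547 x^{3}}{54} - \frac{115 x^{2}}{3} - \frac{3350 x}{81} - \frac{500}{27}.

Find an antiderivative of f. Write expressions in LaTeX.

An antiderivative is F(x) = - \frac{2 x^{8}}{81} - \frac{4 x^{7}}{27} - \frac{67 x^{6}}{81} - \frac{23 x^{5}}{9} - \frac{1547 x^{4}}{216} - \frac{115 x^{3}}{9} - \frac{1675 x^{2}}{81} - \frac{500 x}{27}.

The substitution u = - \frac{x^{2}}{3} - \frac{x}{2} - \frac{5}{3} works: f is exactly (dF/du)*(du/dx) for that inner function.
Check: d/dx[- \frac{2 x^{8}}{81} - \frac{4 x^{7}}{27} - \frac{67 x^{6}}{81} - \frac{23 x^{5}}{9} - \frac{1547 x^{4}}{216} - \frac{115 x^{3}}{9} - \frac{1675 x^{2}}{81} - \frac{500 x}{27}] = - \frac{16 x^{7}}{81} - \frac{28 x^{6}}{27} - \frac{134 x^{5}}{27} - \frac{115 x^{4}}{9} - \frac{1547 x^{3}}{54} - \frac{115 x^{2}}{3} - \frac{3350 x}{81} - \frac{500}{27} = f(x).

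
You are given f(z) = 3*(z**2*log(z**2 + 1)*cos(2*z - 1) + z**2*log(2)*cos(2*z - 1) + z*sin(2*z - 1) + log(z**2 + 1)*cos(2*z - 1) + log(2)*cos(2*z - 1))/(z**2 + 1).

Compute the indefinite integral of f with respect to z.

f has the shape u'v + uv' for u = 3*log(2*z**2 + 2)/2 and v = sin(2*z - 1) — it is the derivative of the product u*v.
Check: d/dz[3*log(2*z**2 + 2)*sin(2*z - 1)/2] = (3*z**2*log(z**2 + 1)*cos(2*z - 1) + 3*z**2*log(2)*cos(2*z - 1) + 3*z*sin(2*z - 1) + 3*log(z**2 + 1)*cos(2*z - 1) + 3*log(2)*cos(2*z - 1))/(z**2 + 1), which equals f(z).

F(z) = 3*log(2*z**2 + 2)*sin(2*z - 1)/2 + C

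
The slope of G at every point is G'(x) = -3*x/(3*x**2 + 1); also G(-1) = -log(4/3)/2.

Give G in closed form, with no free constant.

G(x) = -log(x**2 + 1/3)/2

G'(x) matches the chain-rule pattern g'(h)*h' with inner function h(x) = x**2 + 1/3; substituting u = h(x) collapses the integral.
A general antiderivative is -log(x**2 + 1/3)/2 + C.
The condition gives C = -log(4/3)/2 - (-log(4/3)/2) = 0.
So G(x) = -log(x**2 + 1/3)/2.
Check: d/dx[-log(x**2 + 1/3)/2] = -3*x/(3*x**2 + 1) = G'(x).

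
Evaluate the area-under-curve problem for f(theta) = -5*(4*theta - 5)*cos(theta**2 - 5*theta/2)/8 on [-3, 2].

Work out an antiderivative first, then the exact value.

f matches the chain-rule pattern g'(h)*h' with inner function h(theta) = theta**2 - 5*theta/2; substituting u = h(theta) collapses the integral.
F(theta) = -5*sin(theta**2 - 5*theta/2)/4 is an antiderivative of f.
Check: d/dtheta[-5*sin(theta**2 - 5*theta/2)/4] = -5*theta*cos(theta**2 - 5*theta/2)/2 + 25*cos(theta**2 - 5*theta/2)/8, which equals f(theta).
F(2) = 5*sin(1)/4; F(-3) = -5*sin(33/2)/4.
Integral = F(2) - F(-3) = 5*sin(33/2)/4 + 5*sin(1)/4.

Antiderivative: F(theta) = -5*sin(theta**2 - 5*theta/2)/4; value = 5*sin(33/2)/4 + 5*sin(1)/4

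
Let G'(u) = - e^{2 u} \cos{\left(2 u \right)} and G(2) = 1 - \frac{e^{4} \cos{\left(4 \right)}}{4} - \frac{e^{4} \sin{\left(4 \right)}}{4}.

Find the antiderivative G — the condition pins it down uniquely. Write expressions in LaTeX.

G(u) = - \frac{e^{2 u} \sin{\left(2 u \right)}}{4} - \frac{e^{2 u} \cos{\left(2 u \right)}}{4} + 1

Check a candidate G(u) by differentiating: d/du[G] must match the given G'(u).
A general antiderivative is - \frac{e^{2 u} \sin{\left(2 u \right)}}{4} - \frac{e^{2 u} \cos{\left(2 u \right)}}{4} + C.
The condition gives C = 1 - \frac{e^{4} \cos{\left(4 \right)}}{4} - \frac{e^{4} \sin{\left(4 \right)}}{4} - (- \frac{e^{4} \cos{\left(4 \right)}}{4} - \frac{e^{4} \sin{\left(4 \right)}}{4}) = 1.
So G(u) = - \frac{e^{2 u} \sin{\left(2 u \right)}}{4} - \frac{e^{2 u} \cos{\left(2 u \right)}}{4} + 1.
Check: d/du[- \frac{e^{2 u} \sin{\left(2 u \right)}}{4} - \frac{e^{2 u} \cos{\left(2 u \right)}}{4} + 1] = - e^{2 u} \cos{\left(2 u \right)} = G'(u).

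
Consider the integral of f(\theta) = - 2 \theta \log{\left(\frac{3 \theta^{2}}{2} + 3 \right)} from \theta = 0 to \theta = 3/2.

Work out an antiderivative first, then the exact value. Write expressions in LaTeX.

Antiderivative: F(\theta) = - \theta^{2} \log{\left(\frac{3 \theta^{2}}{2} + 3 \right)} + \theta^{2} - 2 \log{\left(\theta^{2} + 2 \right)}; value = - \frac{9 \log{\left(\frac{51}{8} \right)}}{4} - 2 \log{\left(\frac{17}{4} \right)} + 2 \log{\left(2 \right)} + \frac{9}{4}

Check any antiderivative F(\theta) by computing F'(\theta) and comparing it with f(\theta).
F(\theta) = - \theta^{2} \log{\left(\frac{3 \theta^{2}}{2} + 3 \right)} + \theta^{2} - 2 \log{\left(\theta^{2} + 2 \right)} is an antiderivative of f.
Check: d/d\theta[- \theta^{2} \log{\left(\frac{3 \theta^{2}}{2} + 3 \right)} + \theta^{2} - 2 \log{\left(\theta^{2} + 2 \right)}] = - 2 \theta \log{\left(\frac{\theta^{2}}{2} + 1 \right)} - 2 \theta \log{\left(3 \right)}, which equals f(\theta).
F(3/2) = - \frac{9 \log{\left(\frac{51}{8} \right)}}{4} - 2 \log{\left(\frac{17}{4} \right)} + \frac{9}{4}; F(0) = - 2 \log{\left(2 \right)}.
Integral = F(3/2) - F(0) = - \frac{9 \log{\left(\frac{51}{8} \right)}}{4} - 2 \log{\left(\frac{17}{4} \right)} + 2 \log{\left(2 \right)} + \frac{9}{4}.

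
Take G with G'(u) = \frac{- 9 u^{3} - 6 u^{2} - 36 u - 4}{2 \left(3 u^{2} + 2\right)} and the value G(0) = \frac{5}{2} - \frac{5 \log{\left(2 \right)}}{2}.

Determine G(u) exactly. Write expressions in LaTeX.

Differentiate the proposed G(u) back; it has to land on the given G'(u).
A general antiderivative is - \frac{3 u^{2}}{4} - u - \frac{5 \log{\left(3 u^{2} + 2 \right)}}{2} + 2 + C.
The condition gives C = \frac{5}{2} - \frac{5 \log{\left(2 \right)}}{2} - (2 - \frac{5 \log{\left(2 \right)}}{2}) = \frac{1}{2}.
So G(u) = - \frac{3 u^{2}}{4} - u - \frac{5 \log{\left(3 u^{2} + 2 \right)}}{2} + \frac{5}{2}.
Check: d/du[- \frac{3 u^{2}}{4} - u - \frac{5 \log{\left(3 u^{2} + 2 \right)}}{2} + \frac{5}{2}] = \frac{- 9 u^{3} - 6 u^{2} - 36 u - 4}{6 u^{2} + 4}, which equals G'(u).

G(u) = - \frac{3 u^{2}}{4} - u - \frac{5 \log{\left(3 u^{2} + 2 \right)}}{2} + \frac{5}{2}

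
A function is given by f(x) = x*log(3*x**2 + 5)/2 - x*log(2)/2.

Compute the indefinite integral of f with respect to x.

Integrate term by term and add the pieces.
Check: d/dx[x**2*log(3*x**2/2 + 5/2)/4 - x**2/4 + 5*log(3*x**2 + 5)/12] = x*log(3*x**2 + 5)/2 - x*log(2)/2 = f(x).

F(x) = x**2*log(3*x**2/2 + 5/2)/4 - x**2/4 + 5*log(3*x**2 + 5)/12 + C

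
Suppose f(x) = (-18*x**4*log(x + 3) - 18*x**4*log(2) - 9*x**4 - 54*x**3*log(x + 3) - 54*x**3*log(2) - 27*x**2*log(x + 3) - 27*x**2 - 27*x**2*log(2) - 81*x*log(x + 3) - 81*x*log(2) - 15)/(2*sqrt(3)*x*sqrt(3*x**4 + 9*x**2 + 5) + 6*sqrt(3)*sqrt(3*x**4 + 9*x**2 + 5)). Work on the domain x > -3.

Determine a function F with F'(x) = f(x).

Recognize the product-rule pattern: f = u'v + uv' with u = -3*sqrt(x**4 + 3*x**2 + 5/3)/2, v = log(2*x + 6), so integration by parts undoes it.
Check: d/dx[-3*sqrt(x**4 + 3*x**2 + 5/3)*log(2*x + 6)/2] = (-18*x**4*log(x + 3) - 18*x**4*log(2) - 9*x**4 - 54*x**3*log(x + 3) - 54*x**3*log(2) - 27*x**2*log(x + 3) - 27*x**2 - 27*x**2*log(2) - 81*x*log(x + 3) - 81*x*log(2) - 15)/(2*sqrt(3)*x*sqrt(3*x**4 + 9*x**2 + 5) + 6*sqrt(3)*sqrt(3*x**4 + 9*x**2 + 5)) = f(x).

An antiderivative is F(x) = -3*sqrt(x**4 + 3*x**2 + 5/3)*log(2*x + 6)/2.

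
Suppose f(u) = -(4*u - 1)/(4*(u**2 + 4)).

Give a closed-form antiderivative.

An antiderivative is F(u) = (-4*log(u**2 + 4) + atan(u/2))/8.

Check any antiderivative F(u) by computing F'(u) and comparing it with f(u).
Check: d/du[(-4*log(u**2 + 4) + atan(u/2))/8] = (1 - 4*u)/(4*u**2 + 16), which equals f(u).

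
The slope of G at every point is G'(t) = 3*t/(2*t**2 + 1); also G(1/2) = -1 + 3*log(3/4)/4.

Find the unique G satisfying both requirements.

G(t) = 3*log(t**2 + 1/2)/4 - 1

The substitution u = t**2 + 1/2 works: G'(t) is exactly (dG/du)*(du/dt) for that inner function.
A general antiderivative is 3*log(t**2 + 1/2)/4 + C.
The condition gives C = -1 + 3*log(3/4)/4 - (3*log(3/4)/4) = -1.
So G(t) = 3*log(t**2 + 1/2)/4 - 1.
Check: d/dt[3*log(t**2 + 1/2)/4 - 1] = 3*t/(2*t**2 + 1) = G'(t).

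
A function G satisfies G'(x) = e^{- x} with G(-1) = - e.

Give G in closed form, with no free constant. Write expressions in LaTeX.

G(x) = - e^{- x}

Whatever form G(x) takes, its d/dx must return the stated G'(x).
A general antiderivative is - e^{- x} + C.
The condition gives C = - e - (- e) = 0.
So G(x) = - e^{- x}.
Check: d/dx[- e^{- x}] = e^{- x} = G'(x).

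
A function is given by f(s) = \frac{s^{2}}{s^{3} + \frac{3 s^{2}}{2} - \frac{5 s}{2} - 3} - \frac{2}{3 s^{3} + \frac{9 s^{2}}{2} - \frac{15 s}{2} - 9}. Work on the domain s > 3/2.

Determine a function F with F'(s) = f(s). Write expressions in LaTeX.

An antiderivative is F(s) = \frac{19 \log{\left(s - \frac{3}{2} \right)}}{105} - \frac{2 \log{\left(s + 1 \right)}}{15} + \frac{20 \log{\left(s + 2 \right)}}{21}.

The denominator factors as 3 \left(s + 1\right) \left(s + 2\right) \left(2 s - 3\right); partial fractions split f into directly integrable pieces: \frac{38}{105 \left(2 s - 3\right)} + \frac{20}{21 \left(s + 2\right)} - \frac{2}{15 \left(s + 1\right)}.
Check: d/ds[\frac{19 \log{\left(s - \frac{3}{2} \right)}}{105} - \frac{2 \log{\left(s + 1 \right)}}{15} + \frac{20 \log{\left(s + 2 \right)}}{21}] = \frac{6 s^{2} - 4}{6 s^{3} + 9 s^{2} - 15 s - 18}, which equals f(s).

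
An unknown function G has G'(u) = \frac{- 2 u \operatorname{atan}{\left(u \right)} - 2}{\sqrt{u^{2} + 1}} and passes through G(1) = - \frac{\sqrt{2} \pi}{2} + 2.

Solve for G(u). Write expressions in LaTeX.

Recognize the product-rule pattern: G'(u) = v'r + vr' with v = - 2 \sqrt{u^{2} + 1}, r = \operatorname{atan}{\left(u \right)}, so integration by parts undoes it.
A general antiderivative is - 2 \sqrt{u^{2} + 1} \operatorname{atan}{\left(u \right)} + C.
The condition gives C = - \frac{\sqrt{2} \pi}{2} + 2 - (- \frac{\sqrt{2} \pi}{2}) = 2.
So G(u) = - 2 \sqrt{u^{2} + 1} \operatorname{atan}{\left(u \right)} + 2.
Check: d/du[- 2 \sqrt{u^{2} + 1} \operatorname{atan}{\left(u \right)} + 2] = \frac{- 2 u \operatorname{atan}{\left(u \right)} - 2}{\sqrt{u^{2} + 1}} = G'(u).

G(u) = - 2 \sqrt{u^{2} + 1} \operatorname{atan}{\left(u \right)} + 2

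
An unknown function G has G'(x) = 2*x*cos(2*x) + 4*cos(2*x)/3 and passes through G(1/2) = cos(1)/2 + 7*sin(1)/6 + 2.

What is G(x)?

The integrand splits into summands that can be handled one at a time.
A general antiderivative is x*sin(2*x) + 2*sin(2*x)/3 + cos(2*x)/2 + C.
The condition gives C = cos(1)/2 + 7*sin(1)/6 + 2 - (cos(1)/2 + 7*sin(1)/6) = 2.
So G(x) = (6*x*sin(2*x) + 4*sin(2*x) + 3*cos(2*x) + 12)/6.
Check: d/dx[(6*x*sin(2*x) + 4*sin(2*x) + 3*cos(2*x) + 12)/6] = 2*x*cos(2*x) + 4*cos(2*x)/3 = G'(x).

G(x) = (6*x*sin(2*x) + 4*sin(2*x) + 3*cos(2*x) + 12)/6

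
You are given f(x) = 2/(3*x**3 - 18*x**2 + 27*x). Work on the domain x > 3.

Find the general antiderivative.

The denominator factors as 3*x*(x - 3)**2; partial fractions split f into directly integrable pieces: -2/(27*(x - 3)) + 2/(9*(x - 3)**2) + 2/(27*x).
Check: d/dx[2*log(x)/27 - 2*log(x - 3)/27 - 2/(9*x - 27)] = 2/(3*x**3 - 18*x**2 + 27*x) = f(x).

F(x) = 2*log(x)/27 - 2*log(x - 3)/27 - 2/(9*x - 27) + C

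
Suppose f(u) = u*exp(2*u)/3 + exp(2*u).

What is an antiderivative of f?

An antiderivative is F(u) = (2*u + 5)*exp(2*u)/12.

Recognize the product-rule pattern: f = v'r + vr' with v = u/6 + 5/12, r = exp(2*u), so integration by parts undoes it.
Check: d/du[(2*u + 5)*exp(2*u)/12] = u*exp(2*u)/3 + exp(2*u) = f(u).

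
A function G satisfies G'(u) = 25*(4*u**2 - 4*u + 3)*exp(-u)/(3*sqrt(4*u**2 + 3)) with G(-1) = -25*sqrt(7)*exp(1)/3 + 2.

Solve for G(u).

Recognize the product-rule pattern: G'(u) = v'r + vr' with v = -25*sqrt(4*u**2 + 3)/3, r = exp(-u), so integration by parts undoes it.
A general antiderivative is -25*sqrt(4*u**2 + 3)*exp(-u)/3 + C.
The condition gives C = -25*sqrt(7)*exp(1)/3 + 2 - (-25*sqrt(7)*exp(1)/3) = 2.
So G(u) = (-25*sqrt(4*u**2 + 3) + 6*exp(u))*exp(-u)/3.
Check: d/du[(-25*sqrt(4*u**2 + 3) + 6*exp(u))*exp(-u)/3] = (100*u**2 - 100*u + 75)*exp(-u)/(3*sqrt(4*u**2 + 3)), which equals G'(u).

G(u) = (-25*sqrt(4*u**2 + 3) + 6*exp(u))*exp(-u)/3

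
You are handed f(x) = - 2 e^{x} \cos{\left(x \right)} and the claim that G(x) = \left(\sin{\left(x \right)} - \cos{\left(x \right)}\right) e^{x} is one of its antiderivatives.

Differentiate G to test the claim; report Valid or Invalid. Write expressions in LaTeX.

Invalid: d/dx[G] - f = 2 e^{x} \sin{\left(x \right)} + 2 e^{x} \cos{\left(x \right)}, which is not 0.

d/dx[G] = 2 e^{x} \sin{\left(x \right)}
d/dx[G] - f(x) = 2 e^{x} \sin{\left(x \right)} + 2 e^{x} \cos{\left(x \right)} != 0.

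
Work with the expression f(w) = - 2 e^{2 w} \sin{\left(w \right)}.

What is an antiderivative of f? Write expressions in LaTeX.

Any candidate F(w) must reproduce f(w) exactly when differentiated.
Check: d/dw[- \frac{4 e^{2 w} \sin{\left(w \right)}}{5} + \frac{2 e^{2 w} \cos{\left(w \right)}}{5}] = - 2 e^{2 w} \sin{\left(w \right)} = f(w).

An antiderivative is F(w) = - \frac{4 e^{2 w} \sin{\left(w \right)}}{5} + \frac{2 e^{2 w} \cos{\left(w \right)}}{5}.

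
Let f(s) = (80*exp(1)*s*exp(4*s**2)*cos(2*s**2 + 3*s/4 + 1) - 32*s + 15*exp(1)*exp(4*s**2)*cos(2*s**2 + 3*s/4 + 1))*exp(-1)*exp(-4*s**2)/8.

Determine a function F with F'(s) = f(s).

For F(s) to be correct the identity F'(s) - f(s) = 0 must hold.
Check: d/ds[5*sin(2*s**2 + 3*s/4 + 1)/2 + exp(-1)*exp(-4*s**2)/2] = (80*exp(1)*s*exp(4*s**2)*cos(2*s**2 + 3*s/4 + 1) - 32*s + 15*exp(1)*exp(4*s**2)*cos(2*s**2 + 3*s/4 + 1))*exp(-1)*exp(-4*s**2)/8 = f(s).

An antiderivative is F(s) = 5*sin(2*s**2 + 3*s/4 + 1)/2 + exp(-1)*exp(-4*s**2)/2.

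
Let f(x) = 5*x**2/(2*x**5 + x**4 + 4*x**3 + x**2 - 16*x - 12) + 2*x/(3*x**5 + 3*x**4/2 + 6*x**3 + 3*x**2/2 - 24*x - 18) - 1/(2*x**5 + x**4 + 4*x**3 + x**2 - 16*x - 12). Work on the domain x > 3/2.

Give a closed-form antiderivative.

An antiderivative is F(x) = (588*x*log(x - 3/2) + 980*x*log(x + 1) - 784*x*log(x**2 + 4) + 249*x*atan(x/2) + 588*log(x - 3/2) + 980*log(x + 1) - 784*log(x**2 + 4) + 249*atan(x/2) + 400)/(3750*x + 3750).

The denominator factors as 3*(x + 1)**2*(2*x - 3)*(x**2 + 4); partial fractions split f into directly integrable pieces: -(784*x - 249)/(1875*(x**2 + 4)) + 196/(625*(2*x - 3)) + 98/(375*(x + 1)) - 8/(75*(x + 1)**2).
Check: d/dx[(588*x*log(x - 3/2) + 980*x*log(x + 1) - 784*x*log(x**2 + 4) + 249*x*atan(x/2) + 588*log(x - 3/2) + 980*log(x + 1) - 784*log(x**2 + 4) + 249*atan(x/2) + 400)/(3750*x + 3750)] = (15*x**2 + 4*x - 3)/(6*x**5 + 3*x**4 + 12*x**3 + 3*x**2 - 48*x - 36), which equals f(x).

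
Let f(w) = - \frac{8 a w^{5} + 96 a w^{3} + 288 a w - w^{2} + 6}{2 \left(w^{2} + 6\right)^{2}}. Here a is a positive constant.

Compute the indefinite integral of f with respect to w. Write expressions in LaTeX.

Recover f(w) by differentiating a candidate F(w); any mismatch rules it out.
Check: d/dw[- 2 a w^{2} - \frac{w}{2 w^{2} + 12}] = \frac{- 8 a w^{5} - 96 a w^{3} - 288 a w + w^{2} - 6}{2 w^{4} + 24 w^{2} + 72}, which equals f(w).

F(w) = - 2 a w^{2} - \frac{w}{2 w^{2} + 12} + C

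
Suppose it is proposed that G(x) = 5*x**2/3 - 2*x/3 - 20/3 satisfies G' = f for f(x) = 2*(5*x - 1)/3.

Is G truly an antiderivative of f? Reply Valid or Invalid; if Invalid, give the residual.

Valid. The derivative of G reproduces f.

d/dx[G] = 10*x/3 - 2/3
This equals f(x) exactly, so the claim holds.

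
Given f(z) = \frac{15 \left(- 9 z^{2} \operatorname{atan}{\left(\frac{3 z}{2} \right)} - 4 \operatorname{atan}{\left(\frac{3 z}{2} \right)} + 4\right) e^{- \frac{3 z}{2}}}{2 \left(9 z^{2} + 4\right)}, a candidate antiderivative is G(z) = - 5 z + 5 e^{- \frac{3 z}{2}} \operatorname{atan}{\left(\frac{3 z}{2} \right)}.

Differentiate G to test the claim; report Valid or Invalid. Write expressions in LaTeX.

d/dz[G] = \frac{- 135 z^{2} e^{\frac{3 z}{2}} \operatorname{atan}{\left(\frac{3 z}{2} \right)} - 90 z^{2} e^{3 z} - 60 e^{\frac{3 z}{2}} \operatorname{atan}{\left(\frac{3 z}{2} \right)} + 60 e^{\frac{3 z}{2}} - 40 e^{3 z}}{18 z^{2} e^{3 z} + 8 e^{3 z}}
d/dz[G] - f(z) = -5 != 0.

Invalid: d/dz[G] - f = -5, which is not 0.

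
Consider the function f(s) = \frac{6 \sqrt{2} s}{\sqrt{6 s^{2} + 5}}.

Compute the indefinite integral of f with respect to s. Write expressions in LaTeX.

f matches the chain-rule pattern g'(h)*h' with inner function h(s) = 3 s^{2} + \frac{5}{2}; substituting u = h(s) collapses the integral.
Check: d/ds[\sqrt{2} \sqrt{6 s^{2} + 5}] = \frac{6 \sqrt{2} s}{\sqrt{6 s^{2} + 5}} = f(s).

F(s) = \sqrt{2} \sqrt{6 s^{2} + 5} + C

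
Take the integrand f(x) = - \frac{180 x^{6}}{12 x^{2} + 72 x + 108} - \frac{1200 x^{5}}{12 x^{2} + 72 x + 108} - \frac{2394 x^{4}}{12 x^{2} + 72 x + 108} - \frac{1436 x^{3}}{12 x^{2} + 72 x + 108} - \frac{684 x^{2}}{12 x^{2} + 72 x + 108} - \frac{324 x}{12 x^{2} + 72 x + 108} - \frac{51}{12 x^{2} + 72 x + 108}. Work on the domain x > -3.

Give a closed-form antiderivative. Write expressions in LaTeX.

The integrand splits into summands that can be handled one at a time.
Check: d/dx[\frac{- 36 x^{5} \left(x + 3\right) - 30 x^{4} \left(x + 3\right) - 18 x^{3} \left(x + 3\right) - 16 x^{2} \left(x + 3\right) - 6 x \left(x + 3\right) - 3}{12 \left(x + 3\right)}] = \frac{- 180 x^{6} - 1200 x^{5} - 2394 x^{4} - 1436 x^{3} - 684 x^{2} - 324 x - 51}{12 x^{2} + 72 x + 108}, which equals f(x).

An antiderivative is F(x) = \frac{- 36 x^{5} \left(x + 3\right) - 30 x^{4} \left(x + 3\right) - 18 x^{3} \left(x + 3\right) - 16 x^{2} \left(x + 3\right) - 6 x \left(x + 3\right) - 3}{12 \left(x + 3\right)}.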